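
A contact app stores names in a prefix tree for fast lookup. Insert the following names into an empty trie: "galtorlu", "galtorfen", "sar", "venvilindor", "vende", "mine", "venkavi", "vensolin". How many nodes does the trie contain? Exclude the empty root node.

For each word, the new-node count is its length minus the longest prefix already in the trie:
  "galtorlu" → 8 new (g, a, l, t, o, r, l, u)
  "galtorfen" → prefix "galtor" already present; 3 new (f, e, n)
  "sar" → 3 new (s, a, r)
  "venvilindor" → 11 new (v, e, n, v, i, l, i, n, d, o, r)
  "vende" → prefix "ven" already present; 2 new (d, e)
  "mine" → 4 new (m, i, n, e)
  "venkavi" → prefix "ven" already present; 4 new (k, a, v, i)
  "vensolin" → prefix "ven" already present; 5 new (s, o, l, i, n)
Total nodes = 8 + 3 + 3 + 11 + 2 + 4 + 4 + 5 = 40

40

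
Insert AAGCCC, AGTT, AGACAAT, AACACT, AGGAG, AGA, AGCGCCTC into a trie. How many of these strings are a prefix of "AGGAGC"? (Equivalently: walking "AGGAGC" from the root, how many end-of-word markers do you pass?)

Check each prefix of "AGGAGC" against the stored set — each match is an end-marker on the path.
Prefixes of the query that are stored words: "AGGAG"
Count: 1

1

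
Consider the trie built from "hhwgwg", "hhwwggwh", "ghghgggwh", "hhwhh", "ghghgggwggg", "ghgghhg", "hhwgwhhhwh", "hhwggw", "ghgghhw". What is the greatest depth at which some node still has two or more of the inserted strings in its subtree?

Equivalently: take the maximum, over all pairs, of their longest common prefix length.
"ghghgggwggg" and "ghghgggwh" agree on "ghghgggw" (8 characters) before diverging; nothing deeper is shared.
Longest shared-prefix length: 8

8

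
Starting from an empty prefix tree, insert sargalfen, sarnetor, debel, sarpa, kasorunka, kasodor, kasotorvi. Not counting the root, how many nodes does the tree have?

38

Insert word by word; a character creates a node only if that edge doesn't already exist:
  "sargalfen" → 9 new (s, a, r, g, a, l, f, e, n)
  "sarnetor" → prefix "sar" already present; 5 new (n, e, t, o, r)
  "debel" → 5 new (d, e, b, e, l)
  "sarpa" → prefix "sar" already present; 2 new (p, a)
  "kasorunka" → 9 new (k, a, s, o, r, u, n, k, a)
  "kasodor" → prefix "kaso" already present; 3 new (d, o, r)
  "kasotorvi" → prefix "kaso" already present; 5 new (t, o, r, v, i)
Total nodes = 9 + 5 + 5 + 2 + 9 + 3 + 5 = 38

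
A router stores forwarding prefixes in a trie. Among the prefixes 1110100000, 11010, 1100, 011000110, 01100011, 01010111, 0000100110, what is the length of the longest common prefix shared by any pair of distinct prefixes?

8

The deepest shared node is where two words last agree before diverging.
e.g. "01100011" and "011000110" share the prefix "01100011" of length 8; no pair shares a longer one.
Longest shared-prefix length: 8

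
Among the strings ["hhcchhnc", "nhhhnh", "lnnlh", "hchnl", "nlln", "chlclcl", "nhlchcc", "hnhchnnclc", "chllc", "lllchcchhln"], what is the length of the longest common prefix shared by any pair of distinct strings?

3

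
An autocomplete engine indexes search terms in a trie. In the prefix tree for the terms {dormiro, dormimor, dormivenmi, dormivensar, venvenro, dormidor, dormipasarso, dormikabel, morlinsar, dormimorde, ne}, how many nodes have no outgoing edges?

10

A leaf is a node with no children — equivalently, the end of a word that is not a proper prefix of any other stored word.
Those words: "dormidor", "dormikabel", "dormimorde", "dormipasarso", "dormiro", "dormivenmi", "dormivensar", "morlinsar", "ne", "venvenro"
Leaf count: 10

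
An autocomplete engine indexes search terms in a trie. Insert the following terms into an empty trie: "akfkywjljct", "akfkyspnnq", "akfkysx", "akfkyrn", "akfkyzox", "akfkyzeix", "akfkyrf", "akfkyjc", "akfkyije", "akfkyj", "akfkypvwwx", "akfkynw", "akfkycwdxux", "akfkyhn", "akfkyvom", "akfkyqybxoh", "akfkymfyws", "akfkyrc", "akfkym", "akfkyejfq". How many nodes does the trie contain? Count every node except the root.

Insert word by word; a character creates a node only if that edge doesn't already exist:
  "akfkywjljct" → 11 new (a, k, f, k, y, w, j, l, j, c, t)
  "akfkyspnnq" → prefix "akfky" already present; 5 new (s, p, n, n, q)
  "akfkysx" → prefix "akfkys" already present; 1 new (x)
  "akfkyrn" → prefix "akfky" already present; 2 new (r, n)
  "akfkyzox" → prefix "akfky" already present; 3 new (z, o, x)
  "akfkyzeix" → prefix "akfkyz" already present; 3 new (e, i, x)
  "akfkyrf" → prefix "akfkyr" already present; 1 new (f)
  "akfkyjc" → prefix "akfky" already present; 2 new (j, c)
  "akfkyije" → prefix "akfky" already present; 3 new (i, j, e)
  "akfkyj" → prefix "akfkyj" already present; 0 new (none)
  "akfkypvwwx" → prefix "akfky" already present; 5 new (p, v, w, w, x)
  "akfkynw" → prefix "akfky" already present; 2 new (n, w)
  "akfkycwdxux" → prefix "akfky" already present; 6 new (c, w, d, x, u, x)
  "akfkyhn" → prefix "akfky" already present; 2 new (h, n)
  "akfkyvom" → prefix "akfky" already present; 3 new (v, o, m)
  "akfkyqybxoh" → prefix "akfky" already present; 6 new (q, y, b, x, o, h)
  "akfkymfyws" → prefix "akfky" already present; 5 new (m, f, y, w, s)
  "akfkyrc" → prefix "akfkyr" already present; 1 new (c)
  "akfkym" → prefix "akfkym" already present; 0 new (none)
  "akfkyejfq" → prefix "akfky" already present; 4 new (e, j, f, q)
Total nodes = 11 + 5 + 1 + 2 + 3 + 3 + 1 + 2 + 3 + 0 + 5 + 2 + 6 + 2 + 3 + 6 + 5 + 1 + 0 + 4 = 65

65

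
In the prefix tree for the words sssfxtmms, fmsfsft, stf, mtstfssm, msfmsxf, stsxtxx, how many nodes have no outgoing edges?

6

Leaves are exactly the stored words that no other stored word extends.
Those words: "fmsfsft", "msfmsxf", "mtstfssm", "sssfxtmms", "stf", "stsxtxx"
Leaf count: 6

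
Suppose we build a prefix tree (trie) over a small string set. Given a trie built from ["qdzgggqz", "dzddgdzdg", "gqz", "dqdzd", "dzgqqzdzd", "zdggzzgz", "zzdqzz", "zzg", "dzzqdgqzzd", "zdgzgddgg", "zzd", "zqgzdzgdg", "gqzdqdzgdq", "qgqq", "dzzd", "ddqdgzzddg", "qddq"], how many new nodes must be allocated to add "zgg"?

2

Walking "zgg" from the root, the first 1 characters ("z") follow existing edges; "g" is the first miss.
Each of the 2 remaining characters creates one node.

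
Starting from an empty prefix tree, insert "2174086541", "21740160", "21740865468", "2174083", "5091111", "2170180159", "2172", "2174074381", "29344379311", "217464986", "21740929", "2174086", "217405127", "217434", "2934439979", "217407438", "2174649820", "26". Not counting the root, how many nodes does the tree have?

67

Insert word by word; a character creates a node only if that edge doesn't already exist:
  "2174086541" → 10 new (2, 1, 7, 4, 0, 8, 6, 5, 4, 1)
  "21740160" → prefix "21740" already present; 3 new (1, 6, 0)
  "21740865468" → prefix "217408654" already present; 2 new (6, 8)
  "2174083" → prefix "217408" already present; 1 new (3)
  "5091111" → 7 new (5, 0, 9, 1, 1, 1, 1)
  "2170180159" → prefix "217" already present; 7 new (0, 1, 8, 0, 1, 5, 9)
  "2172" → prefix "217" already present; 1 new (2)
  "2174074381" → prefix "21740" already present; 5 new (7, 4, 3, 8, 1)
  "29344379311" → prefix "2" already present; 10 new (9, 3, 4, 4, 3, 7, 9, 3, 1, 1)
  "217464986" → prefix "2174" already present; 5 new (6, 4, 9, 8, 6)
  "21740929" → prefix "21740" already present; 3 new (9, 2, 9)
  "2174086" → prefix "2174086" already present; 0 new (none)
  "217405127" → prefix "21740" already present; 4 new (5, 1, 2, 7)
  "217434" → prefix "2174" already present; 2 new (3, 4)
  "2934439979" → prefix "293443" already present; 4 new (9, 9, 7, 9)
  "217407438" → prefix "217407438" already present; 0 new (none)
  "2174649820" → prefix "21746498" already present; 2 new (2, 0)
  "26" → prefix "2" already present; 1 new (6)
Total nodes = 10 + 3 + 2 + 1 + 7 + 7 + 1 + 5 + 10 + 5 + 3 + 0 + 4 + 2 + 4 + 0 + 2 + 1 = 67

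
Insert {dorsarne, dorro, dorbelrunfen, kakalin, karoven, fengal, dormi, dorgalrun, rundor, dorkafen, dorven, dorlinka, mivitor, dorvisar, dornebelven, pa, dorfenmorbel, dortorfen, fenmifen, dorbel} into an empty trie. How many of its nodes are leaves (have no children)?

A leaf is a node with no children — equivalently, the end of a word that is not a proper prefix of any other stored word.
Those words: "dorbelrunfen", "dorfenmorbel", "dorgalrun", "dorkafen", "dorlinka", "dormi", "dornebelven", "dorro", "dorsarne", "dortorfen", "dorven", "dorvisar", "fengal", "fenmifen", "kakalin", "karoven", "mivitor", "pa", "rundor"
Leaf count: 19

19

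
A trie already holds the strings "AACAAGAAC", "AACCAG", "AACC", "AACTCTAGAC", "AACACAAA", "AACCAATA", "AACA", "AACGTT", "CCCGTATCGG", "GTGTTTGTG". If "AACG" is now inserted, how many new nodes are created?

0

Every character of "AACG" already lies on an existing path (it is a prefix of some stored word).
No new nodes are needed: 0.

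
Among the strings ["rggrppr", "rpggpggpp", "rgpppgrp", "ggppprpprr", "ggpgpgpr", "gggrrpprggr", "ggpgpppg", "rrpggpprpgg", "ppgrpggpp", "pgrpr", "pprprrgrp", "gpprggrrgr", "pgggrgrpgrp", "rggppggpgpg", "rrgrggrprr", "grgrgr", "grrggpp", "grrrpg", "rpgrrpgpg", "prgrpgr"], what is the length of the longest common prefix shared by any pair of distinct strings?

The deepest shared node is where two words last agree before diverging.
e.g. "ggpgpgpr" and "ggpgpppg" share the prefix "ggpgp" of length 5; no pair shares a longer one.
Longest shared-prefix length: 5

5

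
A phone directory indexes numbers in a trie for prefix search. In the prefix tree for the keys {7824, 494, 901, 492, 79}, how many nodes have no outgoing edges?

Leaves are exactly the stored words that no other stored word extends.
Those words: "492", "494", "7824", "79", "901"
Leaf count: 5

5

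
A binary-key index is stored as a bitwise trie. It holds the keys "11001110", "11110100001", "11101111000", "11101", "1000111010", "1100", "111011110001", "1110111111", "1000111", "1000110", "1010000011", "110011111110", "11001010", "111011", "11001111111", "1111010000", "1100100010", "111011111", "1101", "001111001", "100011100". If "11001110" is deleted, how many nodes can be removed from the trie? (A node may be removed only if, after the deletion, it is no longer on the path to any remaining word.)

After clearing the end-marker at "11001110", prune upward until reaching a node still needed by another word.
The suffix "0" (1 node) is used only by "11001110"; the node for "1100111" still has the child "1", so pruning stops there.
Nodes removed: 1

1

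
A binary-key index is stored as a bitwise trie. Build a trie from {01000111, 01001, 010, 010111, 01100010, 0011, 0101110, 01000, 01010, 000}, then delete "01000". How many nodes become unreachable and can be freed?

0

Walk "01000" from the leaf back toward the root, removing each node that no remaining word uses.
Every node on "01000" is still needed (e.g. by "01000111"), so nothing is freed.
Nodes removed: 0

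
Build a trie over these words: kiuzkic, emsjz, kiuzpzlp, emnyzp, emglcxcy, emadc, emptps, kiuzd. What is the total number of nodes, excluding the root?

34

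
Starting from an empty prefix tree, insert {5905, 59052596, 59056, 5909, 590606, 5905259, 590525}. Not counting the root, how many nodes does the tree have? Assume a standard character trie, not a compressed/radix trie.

Trie structure (* marks end of a word):
(root)
└─ 5
   └─ 9
      └─ 0
         ├─ 5 *
         │  ├─ 2
         │  │  └─ 5 *
         │  │     └─ 9 *
         │  │        └─ 6 *
         │  └─ 6 *
         ├─ 6
         │  └─ 0
         │     └─ 6 *
         └─ 9 *
Counting every labelled node above: 13.

13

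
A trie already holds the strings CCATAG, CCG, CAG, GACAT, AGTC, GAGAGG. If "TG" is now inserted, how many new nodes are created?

No existing word starts with "T", so every character of "TG" needs a new node.
2 − 0 = 2 new nodes.

2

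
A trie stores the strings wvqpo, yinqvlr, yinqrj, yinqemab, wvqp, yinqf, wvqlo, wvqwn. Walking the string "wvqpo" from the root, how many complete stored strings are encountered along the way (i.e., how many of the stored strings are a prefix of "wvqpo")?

Check each prefix of "wvqpo" against the stored set — each match is an end-marker on the path.
Prefixes of the query that are stored words: "wvqp", "wvqpo"
Count: 2

2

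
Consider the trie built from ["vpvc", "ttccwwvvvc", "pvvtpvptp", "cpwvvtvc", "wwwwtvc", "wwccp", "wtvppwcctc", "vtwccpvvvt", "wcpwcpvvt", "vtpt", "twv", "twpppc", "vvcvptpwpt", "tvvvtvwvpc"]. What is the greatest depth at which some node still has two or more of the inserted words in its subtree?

2

The deepest shared node is where two words last agree before diverging.
e.g. "twpppc" and "twv" share the prefix "tw" of length 2; no pair shares a longer one.
Longest shared-prefix length: 2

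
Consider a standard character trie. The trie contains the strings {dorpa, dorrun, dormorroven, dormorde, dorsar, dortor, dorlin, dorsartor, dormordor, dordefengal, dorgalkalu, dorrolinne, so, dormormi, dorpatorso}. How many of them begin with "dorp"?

Walk to "dorp"; the words in its subtree are exactly those with that prefix.
Matches: "dorpa", "dorpatorso"
Count: 2

2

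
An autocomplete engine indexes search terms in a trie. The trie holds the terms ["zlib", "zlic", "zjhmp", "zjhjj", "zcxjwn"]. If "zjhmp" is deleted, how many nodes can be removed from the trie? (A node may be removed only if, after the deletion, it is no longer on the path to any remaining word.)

After clearing the end-marker at "zjhmp", prune upward until reaching a node still needed by another word.
The suffix "mp" (2 nodes) is used only by "zjhmp"; the node for "zjh" still has the child "j", so pruning stops there.
Nodes removed: 2

2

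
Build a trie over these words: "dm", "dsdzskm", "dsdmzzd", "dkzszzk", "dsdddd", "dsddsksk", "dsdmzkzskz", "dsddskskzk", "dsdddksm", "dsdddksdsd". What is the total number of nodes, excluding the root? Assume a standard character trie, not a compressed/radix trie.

38

For each word, the new-node count is its length minus the longest prefix already in the trie:
  "dm" → 2 new (d, m)
  "dsdzskm" → prefix "d" already present; 6 new (s, d, z, s, k, m)
  "dsdmzzd" → prefix "dsd" already present; 4 new (m, z, z, d)
  "dkzszzk" → prefix "d" already present; 6 new (k, z, s, z, z, k)
  "dsdddd" → prefix "dsd" already present; 3 new (d, d, d)
  "dsddsksk" → prefix "dsdd" already present; 4 new (s, k, s, k)
  "dsdmzkzskz" → prefix "dsdmz" already present; 5 new (k, z, s, k, z)
  "dsddskskzk" → prefix "dsddsksk" already present; 2 new (z, k)
  "dsdddksm" → prefix "dsddd" already present; 3 new (k, s, m)
  "dsdddksdsd" → prefix "dsdddks" already present; 3 new (d, s, d)
Total nodes = 2 + 6 + 4 + 6 + 3 + 4 + 5 + 2 + 3 + 3 = 38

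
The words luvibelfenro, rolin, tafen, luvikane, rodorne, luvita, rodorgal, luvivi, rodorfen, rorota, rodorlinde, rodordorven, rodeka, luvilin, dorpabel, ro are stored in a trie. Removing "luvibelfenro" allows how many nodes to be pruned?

After clearing the end-marker at "luvibelfenro", prune upward until reaching a node still needed by another word.
The suffix "belfenro" (8 nodes) is used only by "luvibelfenro"; the node for "luvi" still has the child "k", so pruning stops there.
Nodes removed: 8

8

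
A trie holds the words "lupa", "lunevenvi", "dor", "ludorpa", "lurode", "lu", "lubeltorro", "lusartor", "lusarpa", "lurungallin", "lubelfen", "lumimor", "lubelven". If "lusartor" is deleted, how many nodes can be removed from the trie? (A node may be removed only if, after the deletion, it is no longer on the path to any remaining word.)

A node on "lusartor"'s path can go only if nothing else ends at it or branches off below it.
The suffix "tor" (3 nodes) is used only by "lusartor"; the node for "lusar" still has the child "p", so pruning stops there.
Nodes removed: 3

3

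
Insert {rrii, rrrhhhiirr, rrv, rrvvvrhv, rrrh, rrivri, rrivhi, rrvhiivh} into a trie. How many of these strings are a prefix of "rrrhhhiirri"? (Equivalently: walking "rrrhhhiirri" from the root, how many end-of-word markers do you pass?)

Check each prefix of "rrrhhhiirri" against the stored set — each match is an end-marker on the path.
Prefixes of the query that are stored words: "rrrh", "rrrhhhiirr"
Count: 2

2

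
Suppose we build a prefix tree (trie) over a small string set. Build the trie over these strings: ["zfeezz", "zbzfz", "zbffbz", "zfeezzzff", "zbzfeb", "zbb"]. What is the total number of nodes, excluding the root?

20

Trie structure (* marks end of a word):
(root)
└─ z
   ├─ b
   │  ├─ b *
   │  ├─ f
   │  │  └─ f
   │  │     └─ b
   │  │        └─ z *
   │  └─ z
   │     └─ f
   │        ├─ e
   │        │  └─ b *
   │        └─ z *
   └─ f
      └─ e
         └─ e
            └─ z
               └─ z *
                  └─ z
                     └─ f
                        └─ f *
Counting every labelled node above: 20.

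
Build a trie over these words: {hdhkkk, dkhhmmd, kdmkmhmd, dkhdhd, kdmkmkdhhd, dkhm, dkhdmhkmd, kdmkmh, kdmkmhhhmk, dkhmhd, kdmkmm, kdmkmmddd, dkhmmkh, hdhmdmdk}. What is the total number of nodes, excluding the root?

53

Count nodes per top-level branch (shared prefixes stored once):
  'd'-branch (dkhdhd, dkhdmhkmd, dkhhmmd, dkhm, dkhmhd, dkhmmkh): 21 nodes
  'h'-branch (hdhkkk, hdhmdmdk): 11 nodes
  'k'-branch (kdmkmh, kdmkmhhhmk, kdmkmhmd, kdmkmkdhhd, kdmkmm, kdmkmmddd): 21 nodes
Sum: 53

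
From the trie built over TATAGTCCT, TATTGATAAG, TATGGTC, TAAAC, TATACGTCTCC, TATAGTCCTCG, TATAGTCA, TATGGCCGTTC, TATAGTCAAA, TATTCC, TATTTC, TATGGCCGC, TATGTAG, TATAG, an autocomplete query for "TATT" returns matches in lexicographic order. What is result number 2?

TATTGATAAG

Filter for "TATT…" and sort: "TATTCC", "TATTGATAAG", "TATTTC"
Position 2: TATTGATAAG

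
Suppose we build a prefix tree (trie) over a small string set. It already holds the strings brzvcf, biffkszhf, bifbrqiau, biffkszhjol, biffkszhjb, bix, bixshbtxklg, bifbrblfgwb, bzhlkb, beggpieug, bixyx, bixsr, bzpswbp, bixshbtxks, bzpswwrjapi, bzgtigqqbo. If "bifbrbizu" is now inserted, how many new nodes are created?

"bifbrb" is already a path in the trie; the remaining "izu" must be added.
So 9 − 6 = 3 new nodes.

3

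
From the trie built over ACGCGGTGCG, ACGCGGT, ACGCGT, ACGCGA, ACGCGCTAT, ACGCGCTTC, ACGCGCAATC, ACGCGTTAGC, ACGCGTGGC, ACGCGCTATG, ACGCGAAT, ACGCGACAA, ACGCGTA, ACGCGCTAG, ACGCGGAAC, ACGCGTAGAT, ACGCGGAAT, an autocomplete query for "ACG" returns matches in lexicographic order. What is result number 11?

ACGCGGT

Filter for "ACG…" and sort: "ACGCGA", "ACGCGAAT", "ACGCGACAA", "ACGCGCAATC", "ACGCGCTAG", "ACGCGCTAT", "ACGCGCTATG", "ACGCGCTTC", "ACGCGGAAC", "ACGCGGAAT", "ACGCGGT", "ACGCGGTGCG", "ACGCGT", "ACGCGTA", "ACGCGTAGAT", "ACGCGTGGC", "ACGCGTTAGC"
The 11th is ACGCGGT.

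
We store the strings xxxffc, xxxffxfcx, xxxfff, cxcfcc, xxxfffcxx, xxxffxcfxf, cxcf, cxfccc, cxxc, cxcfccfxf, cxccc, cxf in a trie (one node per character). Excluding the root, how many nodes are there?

35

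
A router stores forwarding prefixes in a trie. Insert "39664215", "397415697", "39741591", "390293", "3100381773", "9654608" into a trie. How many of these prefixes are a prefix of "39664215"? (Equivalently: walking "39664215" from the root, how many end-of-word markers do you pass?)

Check each prefix of "39664215" against the stored set — each match is an end-marker on the path.
Prefixes of the query that are stored words: "39664215"
Count: 1

1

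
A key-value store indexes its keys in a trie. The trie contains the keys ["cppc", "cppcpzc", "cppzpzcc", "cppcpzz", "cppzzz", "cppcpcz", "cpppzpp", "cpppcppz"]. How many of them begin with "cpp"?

8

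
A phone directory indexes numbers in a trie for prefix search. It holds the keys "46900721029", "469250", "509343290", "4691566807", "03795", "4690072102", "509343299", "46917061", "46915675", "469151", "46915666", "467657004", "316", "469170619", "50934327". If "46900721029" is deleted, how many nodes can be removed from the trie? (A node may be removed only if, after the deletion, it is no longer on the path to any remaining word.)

1

Walk "46900721029" from the leaf back toward the root, removing each node that no remaining word uses.
The suffix "9" (1 node) is used only by "46900721029"; "4690072102" is itself a stored word, so pruning stops there.
Nodes removed: 1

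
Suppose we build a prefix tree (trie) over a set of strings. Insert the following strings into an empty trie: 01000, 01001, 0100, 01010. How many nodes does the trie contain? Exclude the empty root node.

8

Trace insertions, counting only characters that open a new branch:
  "01000" → 5 new (0, 1, 0, 0, 0)
  "01001" → prefix "0100" already present; 1 new (1)
  "0100" → prefix "0100" already present; 0 new (none)
  "01010" → prefix "010" already present; 2 new (1, 0)
Total nodes = 5 + 1 + 0 + 2 = 8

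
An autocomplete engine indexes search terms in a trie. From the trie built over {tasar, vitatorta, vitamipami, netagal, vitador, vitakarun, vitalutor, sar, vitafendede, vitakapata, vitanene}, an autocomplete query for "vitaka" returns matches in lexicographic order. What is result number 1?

vitakapata

Filter for "vitaka…" and sort: "vitakapata", "vitakarun"
The 1st is vitakapata.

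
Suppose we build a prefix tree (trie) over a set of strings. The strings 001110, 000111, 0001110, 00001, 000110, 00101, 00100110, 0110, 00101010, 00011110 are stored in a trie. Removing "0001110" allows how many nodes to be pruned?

1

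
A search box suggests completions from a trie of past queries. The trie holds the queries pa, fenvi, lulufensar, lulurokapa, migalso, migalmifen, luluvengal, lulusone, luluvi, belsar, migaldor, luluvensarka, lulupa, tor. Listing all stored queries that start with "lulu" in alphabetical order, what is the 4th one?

DFS of the "lulu" subtree visits, in order: "lulufensar", "lulupa", "lulurokapa", "lulusone", "luluvengal", "luluvensarka", "luluvi"
Position 4: lulusone

lulusone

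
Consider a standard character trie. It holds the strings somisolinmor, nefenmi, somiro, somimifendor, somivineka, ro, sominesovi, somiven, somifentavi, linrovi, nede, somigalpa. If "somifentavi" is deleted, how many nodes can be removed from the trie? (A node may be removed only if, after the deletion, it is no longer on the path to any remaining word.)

7

Walk "somifentavi" from the leaf back toward the root, removing each node that no remaining word uses.
The suffix "fentavi" (7 nodes) is used only by "somifentavi"; the node for "somi" still has the child "s", so pruning stops there.
Nodes removed: 7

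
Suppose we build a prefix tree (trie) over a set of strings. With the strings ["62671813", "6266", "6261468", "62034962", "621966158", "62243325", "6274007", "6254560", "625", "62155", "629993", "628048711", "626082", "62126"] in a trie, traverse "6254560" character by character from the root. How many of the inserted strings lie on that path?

Check each prefix of "6254560" against the stored set — each match is an end-marker on the path.
Prefixes of the query that are stored words: "625", "6254560"
Count: 2

2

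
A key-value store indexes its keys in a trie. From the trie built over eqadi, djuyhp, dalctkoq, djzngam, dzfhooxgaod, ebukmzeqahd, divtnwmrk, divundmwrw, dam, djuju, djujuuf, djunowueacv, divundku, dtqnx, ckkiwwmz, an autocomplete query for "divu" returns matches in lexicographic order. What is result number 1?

divundku

DFS of the "divu" subtree visits, in order: "divundku", "divundmwrw"
Position 1: divundku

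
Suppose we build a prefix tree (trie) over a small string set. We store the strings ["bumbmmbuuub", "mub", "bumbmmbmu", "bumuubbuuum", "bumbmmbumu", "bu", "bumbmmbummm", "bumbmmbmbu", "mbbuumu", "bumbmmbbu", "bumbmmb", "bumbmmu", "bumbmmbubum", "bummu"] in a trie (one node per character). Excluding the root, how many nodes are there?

44

Trace insertions, counting only characters that open a new branch:
  "bumbmmbuuub" → 11 new (b, u, m, b, m, m, b, u, u, u, b)
  "mub" → 3 new (m, u, b)
  "bumbmmbmu" → prefix "bumbmmb" already present; 2 new (m, u)
  "bumuubbuuum" → prefix "bum" already present; 8 new (u, u, b, b, u, u, u, m)
  "bumbmmbumu" → prefix "bumbmmbu" already present; 2 new (m, u)
  "bu" → prefix "bu" already present; 0 new (none)
  "bumbmmbummm" → prefix "bumbmmbum" already present; 2 new (m, m)
  "bumbmmbmbu" → prefix "bumbmmbm" already present; 2 new (b, u)
  "mbbuumu" → prefix "m" already present; 6 new (b, b, u, u, m, u)
  "bumbmmbbu" → prefix "bumbmmb" already present; 2 new (b, u)
  "bumbmmb" → prefix "bumbmmb" already present; 0 new (none)
  "bumbmmu" → prefix "bumbmm" already present; 1 new (u)
  "bumbmmbubum" → prefix "bumbmmbu" already present; 3 new (b, u, m)
  "bummu" → prefix "bum" already present; 2 new (m, u)
Total nodes = 11 + 3 + 2 + 8 + 2 + 0 + 2 + 2 + 6 + 2 + 0 + 1 + 3 + 2 = 44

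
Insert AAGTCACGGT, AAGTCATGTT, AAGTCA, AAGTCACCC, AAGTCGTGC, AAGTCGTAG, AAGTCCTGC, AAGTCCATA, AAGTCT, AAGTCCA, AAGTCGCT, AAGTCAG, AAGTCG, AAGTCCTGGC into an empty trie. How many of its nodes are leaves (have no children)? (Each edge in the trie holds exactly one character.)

11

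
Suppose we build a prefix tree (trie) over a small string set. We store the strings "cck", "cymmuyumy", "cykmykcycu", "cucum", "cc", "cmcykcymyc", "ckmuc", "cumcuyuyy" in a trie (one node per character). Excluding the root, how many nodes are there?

Count nodes per top-level branch (shared prefixes stored once):
  'c'-branch (cc, cck, ckmuc, cmcykcymyc, cucum, cumcuyuyy, cykmykcycu, cymmuyumy): 43 nodes
Sum: 43

43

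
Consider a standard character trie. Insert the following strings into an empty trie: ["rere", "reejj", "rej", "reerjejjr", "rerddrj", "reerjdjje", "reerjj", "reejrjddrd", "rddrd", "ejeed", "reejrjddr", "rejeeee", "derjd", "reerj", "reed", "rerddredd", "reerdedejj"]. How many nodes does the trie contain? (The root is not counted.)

Trace insertions, counting only characters that open a new branch:
  "rere" → 4 new (r, e, r, e)
  "reejj" → prefix "re" already present; 3 new (e, j, j)
  "rej" → prefix "re" already present; 1 new (j)
  "reerjejjr" → prefix "ree" already present; 6 new (r, j, e, j, j, r)
  "rerddrj" → prefix "rer" already present; 4 new (d, d, r, j)
  "reerjdjje" → prefix "reerj" already present; 4 new (d, j, j, e)
  "reerjj" → prefix "reerj" already present; 1 new (j)
  "reejrjddrd" → prefix "reej" already present; 6 new (r, j, d, d, r, d)
  "rddrd" → prefix "r" already present; 4 new (d, d, r, d)
  "ejeed" → 5 new (e, j, e, e, d)
  "reejrjddr" → prefix "reejrjddr" already present; 0 new (none)
  "rejeeee" → prefix "rej" already present; 4 new (e, e, e, e)
  "derjd" → 5 new (d, e, r, j, d)
  "reerj" → prefix "reerj" already present; 0 new (none)
  "reed" → prefix "ree" already present; 1 new (d)
  "rerddredd" → prefix "rerddr" already present; 3 new (e, d, d)
  "reerdedejj" → prefix "reer" already present; 6 new (d, e, d, e, j, j)
Total nodes = 4 + 3 + 1 + 6 + 4 + 4 + 1 + 6 + 4 + 5 + 0 + 4 + 5 + 0 + 1 + 3 + 6 = 57

57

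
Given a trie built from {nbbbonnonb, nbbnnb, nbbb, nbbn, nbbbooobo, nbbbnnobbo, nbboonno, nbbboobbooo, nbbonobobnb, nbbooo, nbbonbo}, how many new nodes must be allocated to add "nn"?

The longest prefix of "nn" already in the trie is "n" (length 1).
Each of the 1 remaining characters creates one node.

1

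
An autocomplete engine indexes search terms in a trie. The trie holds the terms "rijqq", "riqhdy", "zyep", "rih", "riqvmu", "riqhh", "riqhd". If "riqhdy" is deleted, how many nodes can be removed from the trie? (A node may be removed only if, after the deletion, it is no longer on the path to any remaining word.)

1

Walk "riqhdy" from the leaf back toward the root, removing each node that no remaining word uses.
The suffix "y" (1 node) is used only by "riqhdy"; "riqhd" is itself a stored word, so pruning stops there.
Nodes removed: 1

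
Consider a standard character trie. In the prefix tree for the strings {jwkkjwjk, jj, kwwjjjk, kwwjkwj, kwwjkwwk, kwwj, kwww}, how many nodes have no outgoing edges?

Leaves are exactly the stored words that no other stored word extends.
Those words: "jj", "jwkkjwjk", "kwwjjjk", "kwwjkwj", "kwwjkwwk", "kwww"
Leaf count: 6

6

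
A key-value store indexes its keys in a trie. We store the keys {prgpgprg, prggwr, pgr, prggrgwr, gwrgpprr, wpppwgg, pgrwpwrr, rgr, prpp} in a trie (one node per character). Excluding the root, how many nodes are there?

42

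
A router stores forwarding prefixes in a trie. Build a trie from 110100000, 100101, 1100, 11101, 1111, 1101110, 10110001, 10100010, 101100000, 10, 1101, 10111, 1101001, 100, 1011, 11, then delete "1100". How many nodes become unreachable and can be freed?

Walk "1100" from the leaf back toward the root, removing each node that no remaining word uses.
The suffix "0" (1 node) is used only by "1100"; the node for "110" still has the child "1", so pruning stops there.
Nodes removed: 1

1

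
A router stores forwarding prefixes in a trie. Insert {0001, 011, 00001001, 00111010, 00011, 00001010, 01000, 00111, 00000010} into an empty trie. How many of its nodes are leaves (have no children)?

A leaf is a node with no children — equivalently, the end of a word that is not a proper prefix of any other stored word.
Those words: "00000010", "00001001", "00001010", "00011", "00111010", "01000", "011"
Leaf count: 7

7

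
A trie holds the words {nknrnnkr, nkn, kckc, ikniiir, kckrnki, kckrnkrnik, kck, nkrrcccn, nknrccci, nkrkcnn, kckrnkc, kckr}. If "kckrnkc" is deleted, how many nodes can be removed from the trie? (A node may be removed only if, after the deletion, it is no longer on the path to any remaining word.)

1

A node on "kckrnkc"'s path can go only if nothing else ends at it or branches off below it.
The suffix "c" (1 node) is used only by "kckrnkc"; the node for "kckrnk" still has the child "i", so pruning stops there.
Nodes removed: 1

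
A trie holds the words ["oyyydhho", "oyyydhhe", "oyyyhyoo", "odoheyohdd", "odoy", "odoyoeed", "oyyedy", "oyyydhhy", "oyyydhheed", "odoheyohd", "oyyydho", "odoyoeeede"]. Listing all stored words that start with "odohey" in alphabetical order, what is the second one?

odoheyohdd

Words with prefix "odohey", in lexicographic order: "odoheyohd", "odoheyohdd"
Position 2: odoheyohdd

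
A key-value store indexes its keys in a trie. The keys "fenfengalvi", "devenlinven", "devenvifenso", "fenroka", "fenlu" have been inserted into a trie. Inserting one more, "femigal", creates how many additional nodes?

"fe" is already a path in the trie; the remaining "migal" must be added.
Each of the 5 remaining characters creates one node.

5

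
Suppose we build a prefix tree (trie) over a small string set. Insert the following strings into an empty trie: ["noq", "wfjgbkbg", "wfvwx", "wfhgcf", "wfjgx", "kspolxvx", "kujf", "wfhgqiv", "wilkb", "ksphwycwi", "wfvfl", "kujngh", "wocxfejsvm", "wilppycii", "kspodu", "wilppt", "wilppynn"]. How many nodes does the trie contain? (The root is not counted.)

68

Count nodes per top-level branch (shared prefixes stored once):
  'k'-branch (ksphwycwi, kspodu, kspolxvx, kujf, kujngh): 22 nodes
  'n'-branch (noq): 3 nodes
  'w'-branch (wfhgcf, wfhgqiv, wfjgbkbg, wfjgx, wfvfl, wfvwx, wilkb, wilppt, wilppycii, wilppynn, wocxfejsvm): 43 nodes
Sum: 68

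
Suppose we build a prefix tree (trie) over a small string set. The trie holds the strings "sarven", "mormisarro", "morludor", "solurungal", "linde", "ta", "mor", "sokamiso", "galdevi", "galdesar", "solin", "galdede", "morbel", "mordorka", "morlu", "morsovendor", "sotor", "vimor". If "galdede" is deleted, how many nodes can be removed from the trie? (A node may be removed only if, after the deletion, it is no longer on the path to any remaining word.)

2

Walk "galdede" from the leaf back toward the root, removing each node that no remaining word uses.
The suffix "de" (2 nodes) is used only by "galdede"; the node for "galde" still has the child "v", so pruning stops there.
Nodes removed: 2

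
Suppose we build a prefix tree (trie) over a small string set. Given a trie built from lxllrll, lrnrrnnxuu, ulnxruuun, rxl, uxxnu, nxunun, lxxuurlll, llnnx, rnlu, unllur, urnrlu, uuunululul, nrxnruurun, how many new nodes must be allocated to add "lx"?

0

Every character of "lx" already lies on an existing path (it is a prefix of some stored word).
No new nodes are needed: 0.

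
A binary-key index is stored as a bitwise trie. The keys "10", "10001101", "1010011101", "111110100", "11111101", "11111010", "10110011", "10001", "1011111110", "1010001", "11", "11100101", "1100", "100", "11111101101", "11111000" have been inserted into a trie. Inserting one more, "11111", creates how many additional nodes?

"11111" is already a full path in the trie; only an end-marker is added.
No new nodes are needed: 0.

0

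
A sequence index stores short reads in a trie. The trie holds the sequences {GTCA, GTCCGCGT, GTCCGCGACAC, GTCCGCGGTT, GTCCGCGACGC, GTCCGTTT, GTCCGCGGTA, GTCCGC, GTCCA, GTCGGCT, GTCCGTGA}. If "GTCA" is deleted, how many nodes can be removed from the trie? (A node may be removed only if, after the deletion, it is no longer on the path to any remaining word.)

1

Walk "GTCA" from the leaf back toward the root, removing each node that no remaining word uses.
The suffix "A" (1 node) is used only by "GTCA"; the node for "GTC" still has the child "C", so pruning stops there.
Nodes removed: 1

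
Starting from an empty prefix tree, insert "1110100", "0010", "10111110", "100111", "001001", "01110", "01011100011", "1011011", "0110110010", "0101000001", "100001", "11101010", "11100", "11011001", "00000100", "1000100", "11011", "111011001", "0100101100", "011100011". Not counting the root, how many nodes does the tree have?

89

Trace insertions, counting only characters that open a new branch:
  "1110100" → 7 new (1, 1, 1, 0, 1, 0, 0)
  "0010" → 4 new (0, 0, 1, 0)
  "10111110" → prefix "1" already present; 7 new (0, 1, 1, 1, 1, 1, 0)
  "100111" → prefix "10" already present; 4 new (0, 1, 1, 1)
  "001001" → prefix "0010" already present; 2 new (0, 1)
  "01110" → prefix "0" already present; 4 new (1, 1, 1, 0)
  "01011100011" → prefix "01" already present; 9 new (0, 1, 1, 1, 0, 0, 0, 1, 1)
  "1011011" → prefix "1011" already present; 3 new (0, 1, 1)
  "0110110010" → prefix "011" already present; 7 new (0, 1, 1, 0, 0, 1, 0)
  "0101000001" → prefix "0101" already present; 6 new (0, 0, 0, 0, 0, 1)
  "100001" → prefix "100" already present; 3 new (0, 0, 1)
  "11101010" → prefix "111010" already present; 2 new (1, 0)
  "11100" → prefix "1110" already present; 1 new (0)
  "11011001" → prefix "11" already present; 6 new (0, 1, 1, 0, 0, 1)
  "00000100" → prefix "00" already present; 6 new (0, 0, 0, 1, 0, 0)
  "1000100" → prefix "1000" already present; 3 new (1, 0, 0)
  "11011" → prefix "11011" already present; 0 new (none)
  "111011001" → prefix "11101" already present; 4 new (1, 0, 0, 1)
  "0100101100" → prefix "010" already present; 7 new (0, 1, 0, 1, 1, 0, 0)
  "011100011" → prefix "01110" already present; 4 new (0, 0, 1, 1)
Total nodes = 7 + 4 + 7 + 4 + 2 + 4 + 9 + 3 + 7 + 6 + 3 + 2 + 1 + 6 + 6 + 3 + 0 + 4 + 7 + 4 = 89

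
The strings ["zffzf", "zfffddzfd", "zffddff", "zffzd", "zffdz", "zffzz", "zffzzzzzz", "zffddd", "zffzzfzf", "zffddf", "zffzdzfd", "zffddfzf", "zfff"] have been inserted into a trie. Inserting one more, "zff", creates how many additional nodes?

"zff" is already a full path in the trie; only an end-marker is added.
No new nodes are needed: 0.

0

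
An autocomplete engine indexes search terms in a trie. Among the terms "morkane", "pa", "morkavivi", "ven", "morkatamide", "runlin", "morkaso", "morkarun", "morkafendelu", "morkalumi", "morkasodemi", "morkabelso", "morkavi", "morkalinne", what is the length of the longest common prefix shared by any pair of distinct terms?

7

Look for the deepest trie node that still has at least two words in its subtree.
"morkaso" and "morkasodemi" agree on "morkaso" (7 characters) before diverging; nothing deeper is shared.
Longest shared-prefix length: 7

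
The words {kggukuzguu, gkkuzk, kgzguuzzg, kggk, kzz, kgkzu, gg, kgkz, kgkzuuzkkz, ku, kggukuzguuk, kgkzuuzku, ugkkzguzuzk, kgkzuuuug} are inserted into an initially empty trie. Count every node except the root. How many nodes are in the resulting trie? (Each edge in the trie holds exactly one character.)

Insert word by word; a character creates a node only if that edge doesn't already exist:
  "kggukuzguu" → 10 new (k, g, g, u, k, u, z, g, u, u)
  "gkkuzk" → 6 new (g, k, k, u, z, k)
  "kgzguuzzg" → prefix "kg" already present; 7 new (z, g, u, u, z, z, g)
  "kggk" → prefix "kgg" already present; 1 new (k)
  "kzz" → prefix "k" already present; 2 new (z, z)
  "kgkzu" → prefix "kg" already present; 3 new (k, z, u)
  "gg" → prefix "g" already present; 1 new (g)
  "kgkz" → prefix "kgkz" already present; 0 new (none)
  "kgkzuuzkkz" → prefix "kgkzu" already present; 5 new (u, z, k, k, z)
  "ku" → prefix "k" already present; 1 new (u)
  "kggukuzguuk" → prefix "kggukuzguu" already present; 1 new (k)
  "kgkzuuzku" → prefix "kgkzuuzk" already present; 1 new (u)
  "ugkkzguzuzk" → 11 new (u, g, k, k, z, g, u, z, u, z, k)
  "kgkzuuuug" → prefix "kgkzuu" already present; 3 new (u, u, g)
Total nodes = 10 + 6 + 7 + 1 + 2 + 3 + 1 + 0 + 5 + 1 + 1 + 1 + 11 + 3 = 52

52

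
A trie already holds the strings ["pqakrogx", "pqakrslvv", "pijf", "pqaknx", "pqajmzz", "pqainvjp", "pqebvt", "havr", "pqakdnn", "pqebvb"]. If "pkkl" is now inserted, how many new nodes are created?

Walking "pkkl" from the root, the first 1 characters ("p") follow existing edges; "k" is the first miss.
So 4 − 1 = 3 new nodes.

3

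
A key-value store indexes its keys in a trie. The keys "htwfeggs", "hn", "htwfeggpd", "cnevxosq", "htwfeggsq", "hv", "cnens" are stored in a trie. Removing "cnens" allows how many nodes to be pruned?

2

Walk "cnens" from the leaf back toward the root, removing each node that no remaining word uses.
The suffix "ns" (2 nodes) is used only by "cnens"; the node for "cne" still has the child "v", so pruning stops there.
Nodes removed: 2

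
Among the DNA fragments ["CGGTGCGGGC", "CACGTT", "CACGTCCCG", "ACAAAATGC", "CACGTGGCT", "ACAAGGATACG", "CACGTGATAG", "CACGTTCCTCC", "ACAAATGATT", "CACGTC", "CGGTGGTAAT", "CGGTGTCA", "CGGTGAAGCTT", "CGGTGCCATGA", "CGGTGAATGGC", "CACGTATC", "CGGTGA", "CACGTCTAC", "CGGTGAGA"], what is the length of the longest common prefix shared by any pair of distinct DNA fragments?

7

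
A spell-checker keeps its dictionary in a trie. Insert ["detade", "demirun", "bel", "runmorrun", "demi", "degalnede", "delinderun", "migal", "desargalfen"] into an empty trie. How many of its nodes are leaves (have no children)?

Leaves are exactly the stored words that no other stored word extends.
Those words: "bel", "degalnede", "delinderun", "demirun", "desargalfen", "detade", "migal", "runmorrun"
Leaf count: 8

8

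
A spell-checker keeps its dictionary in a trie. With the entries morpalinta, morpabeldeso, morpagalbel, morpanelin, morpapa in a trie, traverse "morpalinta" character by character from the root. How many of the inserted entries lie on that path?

Traverse "morpalinta" character by character; count nodes along the way that are marked as word ends.
Prefixes of the query that are stored words: "morpalinta"
Count: 1

1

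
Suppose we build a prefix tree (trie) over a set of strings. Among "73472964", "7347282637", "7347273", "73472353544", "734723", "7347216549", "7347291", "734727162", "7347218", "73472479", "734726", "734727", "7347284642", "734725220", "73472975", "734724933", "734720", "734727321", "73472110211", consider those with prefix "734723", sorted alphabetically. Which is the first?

734723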